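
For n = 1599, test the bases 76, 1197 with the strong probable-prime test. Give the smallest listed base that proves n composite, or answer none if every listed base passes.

76

n − 1 = 1598 = 2^1 · 799, so s = 1 and d = 799.
Base 76: x_0 = 76^799 mod 1599 = 1510. x_0 ∉ {1, 1598} and s = 1, so 76 is a Miller–Rabin witness and 1599 is composite.
Base 1197: x_0 = 1197^799 mod 1599 = 651. x_0 ∉ {1, 1598} and s = 1, so 1197 is a Miller–Rabin witness and 1599 is composite.
The smallest witness among the given bases is 76.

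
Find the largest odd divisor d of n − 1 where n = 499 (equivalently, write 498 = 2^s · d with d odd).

Halving: 498 → 249; 249 is odd.
So 498 = 2^1 · 249.

249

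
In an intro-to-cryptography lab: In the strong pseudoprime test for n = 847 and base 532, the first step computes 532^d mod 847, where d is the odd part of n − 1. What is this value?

n − 1 = 846 = 2^1 · 423, so s = 1 and d = 423.
Repeated squaring mod 847: 532^1 ≡ 532, 532^2 ≡ 126, 532^4 ≡ 630, 532^8 ≡ 504, 532^16 ≡ 763, 532^32 ≡ 280, 532^64 ≡ 476, 532^128 ≡ 427, 532^256 ≡ 224.
423 = 256 + 128 + 32 + 4 + 2 + 1, so 532^423 ≡ 224·427·280·630·126·532 ≡ 273 (mod 847).

273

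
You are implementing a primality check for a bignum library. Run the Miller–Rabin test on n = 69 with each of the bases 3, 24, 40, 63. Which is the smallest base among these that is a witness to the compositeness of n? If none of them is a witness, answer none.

3

n − 1 = 68 = 2^2 · 17, so s = 2 and d = 17.
Base 3: x_0 = 3^17 mod 69 = 39. x_0 is neither 1 nor 68, so continue squaring. x_1 = 39^2 mod 69 = 3. Reached i = s−1 = 1 without hitting −1: 3 is a Miller–Rabin witness and 69 is composite.
Base 24: x_0 = 24^17 mod 69 = 24. x_0 is neither 1 nor 68, so continue squaring. x_1 = 24^2 mod 69 = 24. Reached i = s−1 = 1 without hitting −1: 24 is a Miller–Rabin witness and 69 is composite.
Base 40: x_0 = 40^17 mod 69 = 34. x_0 is neither 1 nor 68, so continue squaring. x_1 = 34^2 mod 69 = 52. Reached i = s−1 = 1 without hitting −1: 40 is a Miller–Rabin witness and 69 is composite.
Base 63: x_0 = 63^17 mod 69 = 57. x_0 is neither 1 nor 68, so continue squaring. x_1 = 57^2 mod 69 = 6. Reached i = s−1 = 1 without hitting −1: 63 is a Miller–Rabin witness and 69 is composite.
The smallest witness among the given bases is 3.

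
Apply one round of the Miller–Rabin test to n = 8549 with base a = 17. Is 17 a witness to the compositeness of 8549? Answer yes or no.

yes

n − 1 = 8548 = 2^2 · 2137, so s = 2 and d = 2137.
x_0 = 17^2137 mod 8549 = 4790.
x_0 is neither 1 nor 8548, so continue squaring.
x_1 = 4790^2 mod 8549 = 7133.
Reached i = s−1 = 1 without hitting −1: 17 is a Miller–Rabin witness and 8549 is composite.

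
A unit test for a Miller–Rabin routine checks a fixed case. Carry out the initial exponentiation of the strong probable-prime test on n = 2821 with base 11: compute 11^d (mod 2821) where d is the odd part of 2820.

n − 1 = 2820 = 2^2 · 705, so s = 2 and d = 705.
11^705 mod 2821 = 1828.

1828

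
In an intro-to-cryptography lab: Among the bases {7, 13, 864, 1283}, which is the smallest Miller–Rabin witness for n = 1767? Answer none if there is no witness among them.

7

n − 1 = 1766 = 2^1 · 883, so s = 1 and d = 883.
Base 7: x_0 = 7^883 mod 1767 = 577. x_0 ∉ {1, 1766} and s = 1, so 7 is a Miller–Rabin witness and 1767 is composite.
Base 13: x_0 = 13^883 mod 1767 = 1096. x_0 ∉ {1, 1766} and s = 1, so 13 is a Miller–Rabin witness and 1767 is composite.
Base 864: x_0 = 864^883 mod 1767 = 1548. x_0 ∉ {1, 1766} and s = 1, so 864 is a Miller–Rabin witness and 1767 is composite.
Base 1283: x_0 = 1283^883 mod 1767 = 1226. x_0 ∉ {1, 1766} and s = 1, so 1283 is a Miller–Rabin witness and 1767 is composite.
The smallest witness among the given bases is 7.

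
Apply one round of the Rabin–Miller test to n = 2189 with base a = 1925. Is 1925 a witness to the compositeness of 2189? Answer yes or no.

yes

n − 1 = 2188 = 2^2 · 547, so s = 2 and d = 547.
x_0 = 1925^547 mod 2189 = 363.
x_0 is neither 1 nor 2188, so continue squaring.
x_1 = 363^2 mod 2189 = 429.
Reached i = s−1 = 1 without hitting −1: 1925 is a Miller–Rabin witness and 2189 is composite.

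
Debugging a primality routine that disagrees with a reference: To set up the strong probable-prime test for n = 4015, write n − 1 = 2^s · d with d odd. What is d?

Halving: 4014 → 2007; 2007 is odd.
So 4014 = 2^1 · 2007.

2007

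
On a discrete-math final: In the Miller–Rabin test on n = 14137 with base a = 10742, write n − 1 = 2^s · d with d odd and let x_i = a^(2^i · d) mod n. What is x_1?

n − 1 = 14136 = 2^3 · 1767, so s = 3 and d = 1767.
By repeated squaring, 10742^1767 ≡ 8791 (mod 14137).
x_0 = 8791.
x_1 = 8791^2 mod 14137 = 8839.

8839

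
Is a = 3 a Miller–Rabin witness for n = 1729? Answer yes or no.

n − 1 = 1728 = 2^6 · 27, so s = 6 and d = 27.
x_0 = 3^27 mod 1729 = 664.
x_0 is neither 1 nor 1728, so continue squaring.
x_1 = 664^2 mod 1729 = 1.
x_1 = 1 but x_0 ≠ ±1, a nontrivial square root of 1 — 3 is a witness and 1729 is composite.

yes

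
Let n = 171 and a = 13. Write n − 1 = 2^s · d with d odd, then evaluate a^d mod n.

n − 1 = 170 = 2^1 · 85, so s = 1 and d = 85.
13^85 mod 171 = 148.

148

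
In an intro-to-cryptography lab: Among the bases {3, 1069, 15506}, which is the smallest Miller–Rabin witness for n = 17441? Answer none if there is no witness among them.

n − 1 = 17440 = 2^5 · 545, so s = 5 and d = 545.
Base 3: x_0 = 3^545 mod 17441 = 5129. x_0 is neither 1 nor 17440, so continue squaring. x_1 = 5129^2 mod 17441 = 5613. x_2 = 5613^2 mod 17441 = 7323. x_3 = 7323^2 mod 17441 = 12695. x_4 = 12695^2 mod 17441 = 8185. Reached i = s−1 = 4 without hitting −1: 3 is a Miller–Rabin witness and 17441 is composite.
Base 1069: x_0 = 1069^545 mod 17441 = 8773. x_0 is neither 1 nor 17440, so continue squaring. x_1 = 8773^2 mod 17441 = 15837. x_2 = 15837^2 mod 17441 = 8989. x_3 = 8989^2 mod 17441 = 15409. x_4 = 15409^2 mod 17441 = 12948. Reached i = s−1 = 4 without hitting −1: 1069 is a Miller–Rabin witness and 17441 is composite.
Base 15506: x_0 = 15506^545 mod 17441 = 5515. x_0 is neither 1 nor 17440, so continue squaring. x_1 = 5515^2 mod 17441 = 15562. x_2 = 15562^2 mod 17441 = 7559. x_3 = 7559^2 mod 17441 = 1765. x_4 = 1765^2 mod 17441 = 10727. Reached i = s−1 = 4 without hitting −1: 15506 is a Miller–Rabin witness and 17441 is composite.
The smallest witness among the given bases is 3.

3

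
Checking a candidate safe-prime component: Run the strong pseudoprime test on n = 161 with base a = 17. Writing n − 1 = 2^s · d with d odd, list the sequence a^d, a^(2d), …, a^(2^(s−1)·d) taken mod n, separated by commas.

n − 1 = 160 = 2^5 · 5, so s = 5 and d = 5.
x_0 = 17^5 mod 161 = 159.
x_1 = 159^2 mod 161 = 4.
x_2 = 4^2 mod 161 = 16.
x_3 = 16^2 mod 161 = 95.
x_4 = 95^2 mod 161 = 9.

159, 4, 16, 95, 9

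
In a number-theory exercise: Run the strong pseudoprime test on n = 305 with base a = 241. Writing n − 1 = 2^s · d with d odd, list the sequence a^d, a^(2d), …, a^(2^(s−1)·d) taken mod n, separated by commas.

81, 156, 241, 131

n − 1 = 304 = 2^4 · 19, so s = 4 and d = 19.
x_0 = 241^19 mod 305 = 81.
x_1 = 81^2 mod 305 = 156.
x_2 = 156^2 mod 305 = 241.
x_3 = 241^2 mod 305 = 131.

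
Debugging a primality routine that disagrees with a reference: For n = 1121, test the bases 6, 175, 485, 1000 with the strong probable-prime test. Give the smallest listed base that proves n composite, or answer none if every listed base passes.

6

n − 1 = 1120 = 2^5 · 35, so s = 5 and d = 35.
Base 6: x_0 = 6^35 mod 1121 = 662. x_0 is neither 1 nor 1120, so continue squaring. x_1 = 662^2 mod 1121 = 1054. x_2 = 1054^2 mod 1121 = 5. x_3 = 5^2 mod 1121 = 25. x_4 = 25^2 mod 1121 = 625. Reached i = s−1 = 4 without hitting −1: 6 is a Miller–Rabin witness and 1121 is composite.
Base 175: x_0 = 175^35 mod 1121 = 5. x_0 is neither 1 nor 1120, so continue squaring. x_1 = 5^2 mod 1121 = 25. x_2 = 25^2 mod 1121 = 625. x_3 = 625^2 mod 1121 = 517. x_4 = 517^2 mod 1121 = 491. Reached i = s−1 = 4 without hitting −1: 175 is a Miller–Rabin witness and 1121 is composite.
Base 485: x_0 = 485^35 mod 1121 = 40. x_0 is neither 1 nor 1120, so continue squaring. x_1 = 40^2 mod 1121 = 479. x_2 = 479^2 mod 1121 = 757. x_3 = 757^2 mod 1121 = 218. x_4 = 218^2 mod 1121 = 442. Reached i = s−1 = 4 without hitting −1: 485 is a Miller–Rabin witness and 1121 is composite.
Base 1000: x_0 = 1000^35 mod 1121 = 274. x_0 is neither 1 nor 1120, so continue squaring. x_1 = 274^2 mod 1121 = 1090. x_2 = 1090^2 mod 1121 = 961. x_3 = 961^2 mod 1121 = 938. x_4 = 938^2 mod 1121 = 980. Reached i = s−1 = 4 without hitting −1: 1000 is a Miller–Rabin witness and 1121 is composite.
The smallest witness among the given bases is 6.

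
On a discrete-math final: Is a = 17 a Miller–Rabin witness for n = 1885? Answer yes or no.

n − 1 = 1884 = 2^2 · 471, so s = 2 and d = 471.
x_0 = 17^471 mod 1885 = 1143.
x_0 is neither 1 nor 1884, so continue squaring.
x_1 = 1143^2 mod 1885 = 144.
Reached i = s−1 = 1 without hitting −1: 17 is a Miller–Rabin witness and 1885 is composite.

yes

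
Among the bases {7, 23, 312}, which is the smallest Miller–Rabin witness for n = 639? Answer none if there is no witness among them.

n − 1 = 638 = 2^1 · 319, so s = 1 and d = 319.
Base 7: x_0 = 7^319 mod 639 = 439. x_0 ∉ {1, 638} and s = 1, so 7 is a Miller–Rabin witness and 639 is composite.
Base 23: x_0 = 23^319 mod 639 = 41. x_0 ∉ {1, 638} and s = 1, so 23 is a Miller–Rabin witness and 639 is composite.
Base 312: x_0 = 312^319 mod 639 = 630. x_0 ∉ {1, 638} and s = 1, so 312 is a Miller–Rabin witness and 639 is composite.
The smallest witness among the given bases is 7.

7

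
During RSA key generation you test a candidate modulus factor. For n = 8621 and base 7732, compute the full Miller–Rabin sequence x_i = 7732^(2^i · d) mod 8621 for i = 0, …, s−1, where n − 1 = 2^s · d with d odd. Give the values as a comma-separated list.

887, 2258

n − 1 = 8620 = 2^2 · 2155, so s = 2 and d = 2155.
x_0 = 7732^2155 mod 8621 = 887.
x_1 = 887^2 mod 8621 = 2258.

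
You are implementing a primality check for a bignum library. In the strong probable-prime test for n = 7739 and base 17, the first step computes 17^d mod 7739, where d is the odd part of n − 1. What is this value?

n − 1 = 7738 = 2^1 · 3869, so s = 1 and d = 3869.
17^3869 mod 7739 = 3738.

3738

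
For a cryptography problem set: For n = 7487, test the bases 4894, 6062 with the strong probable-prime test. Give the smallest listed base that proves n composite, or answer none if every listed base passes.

n − 1 = 7486 = 2^1 · 3743, so s = 1 and d = 3743.
Base 4894: x_0 = 4894^3743 mod 7487 = 7486. x_0 = 7486 ≡ −1, so 4894 is not a witness.
Base 6062: x_0 = 6062^3743 mod 7487 = 1. x_0 = 1, so 6062 is not a witness.
No listed base is a witness for 7487.

none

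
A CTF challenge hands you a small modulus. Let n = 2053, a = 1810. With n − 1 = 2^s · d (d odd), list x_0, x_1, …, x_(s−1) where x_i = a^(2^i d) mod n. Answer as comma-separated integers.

1, 1

n − 1 = 2052 = 2^2 · 513, so s = 2 and d = 513.
x_0 = 1810^513 mod 2053 = 1.
x_1 = 1^2 mod 2053 = 1.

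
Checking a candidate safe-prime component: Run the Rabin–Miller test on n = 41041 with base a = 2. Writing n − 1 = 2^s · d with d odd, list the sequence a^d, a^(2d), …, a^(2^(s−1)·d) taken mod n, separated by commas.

27994, 27182, 1, 1

n − 1 = 41040 = 2^4 · 2565, so s = 4 and d = 2565.
x_0 = 2^2565 mod 41041 = 27994.
x_1 = 27994^2 mod 41041 = 27182.
x_2 = 27182^2 mod 41041 = 1.
x_3 = 1^2 mod 41041 = 1.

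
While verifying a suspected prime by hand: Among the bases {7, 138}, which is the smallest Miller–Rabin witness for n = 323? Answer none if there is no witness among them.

n − 1 = 322 = 2^1 · 161, so s = 1 and d = 161.
Base 7: x_0 = 7^161 mod 323 = 296. x_0 ∉ {1, 322} and s = 1, so 7 is a Miller–Rabin witness and 323 is composite.
Base 138: x_0 = 138^161 mod 323 = 308. x_0 ∉ {1, 322} and s = 1, so 138 is a Miller–Rabin witness and 323 is composite.
The smallest witness among the given bases is 7.

7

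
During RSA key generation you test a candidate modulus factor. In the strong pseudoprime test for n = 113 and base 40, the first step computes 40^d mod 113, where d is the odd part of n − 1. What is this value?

n − 1 = 112 = 2^4 · 7, so s = 4 and d = 7.
Repeated squaring mod 113: 40^1 ≡ 40, 40^2 ≡ 18, 40^4 ≡ 98.
7 = 4 + 2 + 1, so 40^7 ≡ 98·18·40 ≡ 48 (mod 113).

48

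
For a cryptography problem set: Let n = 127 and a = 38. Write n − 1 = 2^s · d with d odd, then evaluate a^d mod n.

n − 1 = 126 = 2^1 · 63, so s = 1 and d = 63.
Repeated squaring mod 127: 38^1 ≡ 38, 38^2 ≡ 47, 38^4 ≡ 50, 38^8 ≡ 87, 38^16 ≡ 76, 38^32 ≡ 61.
63 = 32 + 16 + 8 + 4 + 2 + 1, so 38^63 ≡ 61·76·87·50·47·38 ≡ 1 (mod 127).

1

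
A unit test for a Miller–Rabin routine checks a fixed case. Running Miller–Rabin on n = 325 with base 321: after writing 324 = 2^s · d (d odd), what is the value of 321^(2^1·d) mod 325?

66

n − 1 = 324 = 2^2 · 81, so s = 2 and d = 81.
By repeated squaring, 321^81 ≡ 196 (mod 325).
x_0 = 196.
x_1 = 196^2 mod 325 = 66.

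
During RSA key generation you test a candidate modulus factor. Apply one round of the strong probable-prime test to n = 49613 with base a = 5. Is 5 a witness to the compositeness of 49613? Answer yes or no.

no

n − 1 = 49612 = 2^2 · 12403, so s = 2 and d = 12403.
x_0 = 5^12403 mod 49613 = 315.
x_0 is neither 1 nor 49612, so continue squaring.
x_1 = 315^2 mod 49613 = 49612.
x_1 ≡ −1, so 5 is not a witness.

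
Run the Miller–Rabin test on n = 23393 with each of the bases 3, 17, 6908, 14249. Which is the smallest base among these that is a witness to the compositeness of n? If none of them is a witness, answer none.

3

n − 1 = 23392 = 2^5 · 731, so s = 5 and d = 731.
Base 3: x_0 = 3^731 mod 23393 = 15506. x_0 is neither 1 nor 23392, so continue squaring. x_1 = 15506^2 mod 23393 = 2782. x_2 = 2782^2 mod 23393 = 19834. x_3 = 19834^2 mod 23393 = 10868. x_4 = 10868^2 mod 23393 = 2167. Reached i = s−1 = 4 without hitting −1: 3 is a Miller–Rabin witness and 23393 is composite.
Base 17: x_0 = 17^731 mod 23393 = 2228. x_0 is neither 1 nor 23392, so continue squaring. x_1 = 2228^2 mod 23393 = 4668. x_2 = 4668^2 mod 23393 = 11341. x_3 = 11341^2 mod 23393 = 3567. x_4 = 3567^2 mod 23393 = 21090. Reached i = s−1 = 4 without hitting −1: 17 is a Miller–Rabin witness and 23393 is composite.
Base 6908: x_0 = 6908^731 mod 23393 = 20096. x_0 is neither 1 nor 23392, so continue squaring. x_1 = 20096^2 mod 23393 = 15857. x_2 = 15857^2 mod 23393 = 16485. x_3 = 16485^2 mod 23393 = 22137. x_4 = 22137^2 mod 23393 = 10205. Reached i = s−1 = 4 without hitting −1: 6908 is a Miller–Rabin witness and 23393 is composite.
Base 14249: x_0 = 14249^731 mod 23393 = 22222. x_0 is neither 1 nor 23392, so continue squaring. x_1 = 22222^2 mod 23393 = 14447. x_2 = 14447^2 mod 23393 = 3463. x_3 = 3463^2 mod 23393 = 15153. x_4 = 15153^2 mod 23393 = 11114. Reached i = s−1 = 4 without hitting −1: 14249 is a Miller–Rabin witness and 23393 is composite.
The smallest witness among the given bases is 3.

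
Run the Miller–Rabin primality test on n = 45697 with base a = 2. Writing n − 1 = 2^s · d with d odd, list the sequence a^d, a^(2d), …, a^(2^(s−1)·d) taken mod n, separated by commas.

n − 1 = 45696 = 2^7 · 357, so s = 7 and d = 357.
x_0 = 2^357 mod 45697 = 478.
x_1 = 478^2 mod 45697 = 45696.
x_2 = 45696^2 mod 45697 = 1.
x_3 = 1^2 mod 45697 = 1.
x_4 = 1^2 mod 45697 = 1.
x_5 = 1^2 mod 45697 = 1.
x_6 = 1^2 mod 45697 = 1.

478, 45696, 1, 1, 1, 1, 1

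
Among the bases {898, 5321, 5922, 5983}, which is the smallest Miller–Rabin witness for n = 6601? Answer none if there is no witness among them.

n − 1 = 6600 = 2^3 · 825, so s = 3 and d = 825.
Base 898: x_0 = 898^825 mod 6601 = 1. x_0 = 1, so 898 is not a witness.
Base 5321: x_0 = 5321^825 mod 6601 = 2738. x_0 is neither 1 nor 6600, so continue squaring. x_1 = 2738^2 mod 6601 = 4509. x_2 = 4509^2 mod 6601 = 1. x_2 = 1 but x_1 ≠ ±1, a nontrivial square root of 1 — 5321 is a witness and 6601 is composite.
Base 5922: x_0 = 5922^825 mod 6601 = 4921. x_0 is neither 1 nor 6600, so continue squaring. x_1 = 4921^2 mod 6601 = 3773. x_2 = 3773^2 mod 6601 = 3773. Reached i = s−1 = 2 without hitting −1: 5922 is a Miller–Rabin witness and 6601 is composite.
Base 5983: x_0 = 5983^825 mod 6601 = 3359. x_0 is neither 1 nor 6600, so continue squaring. x_1 = 3359^2 mod 6601 = 1772. x_2 = 1772^2 mod 6601 = 4509. Reached i = s−1 = 2 without hitting −1: 5983 is a Miller–Rabin witness and 6601 is composite.
The smallest witness among the given bases is 5321.

5321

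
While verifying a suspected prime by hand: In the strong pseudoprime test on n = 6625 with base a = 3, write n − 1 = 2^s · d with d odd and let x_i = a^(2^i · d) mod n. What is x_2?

5336

n − 1 = 6624 = 2^5 · 207, so s = 5 and d = 207.
x_0 = 3^207 mod 6625 = 2562.
x_1 = 2562^2 mod 6625 = 5094.
x_2 = 5094^2 mod 6625 = 5336.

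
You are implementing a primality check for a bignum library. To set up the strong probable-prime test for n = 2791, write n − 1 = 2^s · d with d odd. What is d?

Halving: 2790 → 1395; 1395 is odd.
So 2790 = 2^1 · 1395.

1395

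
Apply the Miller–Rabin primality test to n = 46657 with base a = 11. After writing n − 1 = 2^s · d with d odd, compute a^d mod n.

42882

n − 1 = 46656 = 2^6 · 729, so s = 6 and d = 729.
Repeated squaring mod 46657: 11^1 ≡ 11, 11^2 ≡ 121, 11^4 ≡ 14641, 11^8 ≡ 16623, 11^16 ≡ 21375, 11^32 ≡ 25281, 11^64 ≡ 21375, 11^128 ≡ 25281, 11^256 ≡ 21375, 11^512 ≡ 25281.
729 = 512 + 128 + 64 + 16 + 8 + 1, so 11^729 ≡ 25281·25281·21375·21375·16623·11 ≡ 42882 (mod 46657).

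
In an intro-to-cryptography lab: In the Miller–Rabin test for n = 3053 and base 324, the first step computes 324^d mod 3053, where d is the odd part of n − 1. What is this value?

n − 1 = 3052 = 2^2 · 763, so s = 2 and d = 763.
324^763 mod 3053 = 1425.

1425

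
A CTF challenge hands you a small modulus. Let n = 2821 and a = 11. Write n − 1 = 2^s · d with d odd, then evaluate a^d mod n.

1828

n − 1 = 2820 = 2^2 · 705, so s = 2 and d = 705.
11^705 mod 2821 = 1828.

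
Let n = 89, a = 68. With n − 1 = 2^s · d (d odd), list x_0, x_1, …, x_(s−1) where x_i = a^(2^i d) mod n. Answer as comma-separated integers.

n − 1 = 88 = 2^3 · 11, so s = 3 and d = 11.
x_0 = 68^11 mod 89 = 55.
x_1 = 55^2 mod 89 = 88.
x_2 = 88^2 mod 89 = 1.

55, 88, 1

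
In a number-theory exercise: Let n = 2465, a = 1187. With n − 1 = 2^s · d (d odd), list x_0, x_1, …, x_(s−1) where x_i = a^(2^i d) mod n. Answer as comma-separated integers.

447, 144, 1016, 1886, 1

n − 1 = 2464 = 2^5 · 77, so s = 5 and d = 77.
x_0 = 1187^77 mod 2465 = 447.
x_1 = 447^2 mod 2465 = 144.
x_2 = 144^2 mod 2465 = 1016.
x_3 = 1016^2 mod 2465 = 1886.
x_4 = 1886^2 mod 2465 = 1.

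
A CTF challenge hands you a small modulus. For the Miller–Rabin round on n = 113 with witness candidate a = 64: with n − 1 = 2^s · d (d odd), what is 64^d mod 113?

112

n − 1 = 112 = 2^4 · 7, so s = 4 and d = 7.
64^7 mod 113 = 112.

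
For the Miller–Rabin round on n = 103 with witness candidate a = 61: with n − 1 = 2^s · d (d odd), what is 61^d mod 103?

1

n − 1 = 102 = 2^1 · 51, so s = 1 and d = 51.
61^51 mod 103 = 1.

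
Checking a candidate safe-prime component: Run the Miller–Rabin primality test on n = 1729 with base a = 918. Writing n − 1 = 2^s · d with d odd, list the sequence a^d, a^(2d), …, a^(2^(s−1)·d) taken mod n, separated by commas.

n − 1 = 1728 = 2^6 · 27, so s = 6 and d = 27.
x_0 = 918^27 mod 1729 = 1331.
x_1 = 1331^2 mod 1729 = 1065.
x_2 = 1065^2 mod 1729 = 1.
x_3 = 1^2 mod 1729 = 1.
x_4 = 1^2 mod 1729 = 1.
x_5 = 1^2 mod 1729 = 1.

1331, 1065, 1, 1, 1, 1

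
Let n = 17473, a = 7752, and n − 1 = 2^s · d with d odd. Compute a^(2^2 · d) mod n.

n − 1 = 17472 = 2^6 · 273, so s = 6 and d = 273.
x_0 = 7752^273 mod 17473 = 5135.
x_1 = 5135^2 mod 17473 = 1468.
x_2 = 1468^2 mod 17473 = 5845.

5845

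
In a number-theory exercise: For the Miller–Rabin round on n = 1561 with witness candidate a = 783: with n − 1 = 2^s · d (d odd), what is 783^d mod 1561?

195

n − 1 = 1560 = 2^3 · 195, so s = 3 and d = 195.
783^195 mod 1561 = 195.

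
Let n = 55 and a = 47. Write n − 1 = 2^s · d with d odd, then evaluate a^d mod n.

53

n − 1 = 54 = 2^1 · 27, so s = 1 and d = 27.
47^27 mod 55 = 53.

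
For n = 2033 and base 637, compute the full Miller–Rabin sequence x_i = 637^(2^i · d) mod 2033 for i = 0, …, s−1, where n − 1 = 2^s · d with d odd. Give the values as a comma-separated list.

n − 1 = 2032 = 2^4 · 127, so s = 4 and d = 127.
x_0 = 637^127 mod 2033 = 1226.
x_1 = 1226^2 mod 2033 = 689.
x_2 = 689^2 mod 2033 = 1032.
x_3 = 1032^2 mod 2033 = 1765.

1226, 689, 1032, 1765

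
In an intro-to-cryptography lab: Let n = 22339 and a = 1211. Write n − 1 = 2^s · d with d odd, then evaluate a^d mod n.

9404

n − 1 = 22338 = 2^1 · 11169, so s = 1 and d = 11169.
1211^11169 mod 22339 = 9404.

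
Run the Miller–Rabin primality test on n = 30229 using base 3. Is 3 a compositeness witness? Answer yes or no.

n − 1 = 30228 = 2^2 · 7557, so s = 2 and d = 7557.
Repeated squaring mod 30229: 3^1 ≡ 3, 3^2 ≡ 9, 3^4 ≡ 81, 3^8 ≡ 6561, 3^16 ≡ 625, 3^32 ≡ 27877, 3^64 ≡ 30226, 3^128 ≡ 9, 3^256 ≡ 81, 3^512 ≡ 6561, 3^1024 ≡ 625, 3^2048 ≡ 27877, 3^4096 ≡ 30226.
7557 = 4096 + 2048 + 1024 + 256 + 128 + 4 + 1, so 3^7557 ≡ 30226·27877·625·81·9·81·3 ≡ 5598 (mod 30229).
x_0 = 3^7557 mod 30229 = 5598.
x_0 is neither 1 nor 30228, so continue squaring.
x_1 = 5598^2 mod 30229 = 20360.
Reached i = s−1 = 1 without hitting −1: 3 is a Miller–Rabin witness and 30229 is composite.

yes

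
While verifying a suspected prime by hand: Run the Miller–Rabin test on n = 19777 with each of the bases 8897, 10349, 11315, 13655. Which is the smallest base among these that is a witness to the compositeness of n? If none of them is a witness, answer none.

none

n − 1 = 19776 = 2^6 · 309, so s = 6 and d = 309.
Base 8897: x_0 = 8897^309 mod 19777 = 2928. x_0 is neither 1 nor 19776, so continue squaring. x_1 = 2928^2 mod 19777 = 9743. x_2 = 9743^2 mod 19777 = 16226. x_3 = 16226^2 mod 19777 = 11652. x_4 = 11652^2 mod 19777 = 19776. x_4 ≡ −1, so 8897 is not a witness.
Base 10349: x_0 = 10349^309 mod 19777 = 16849. x_0 is neither 1 nor 19776, so continue squaring. x_1 = 16849^2 mod 19777 = 9743. x_2 = 9743^2 mod 19777 = 16226. x_3 = 16226^2 mod 19777 = 11652. x_4 = 11652^2 mod 19777 = 19776. x_4 ≡ −1, so 10349 is not a witness.
Base 11315: x_0 = 11315^309 mod 19777 = 10707. x_0 is neither 1 nor 19776, so continue squaring. x_1 = 10707^2 mod 19777 = 12357. x_2 = 12357^2 mod 19777 = 17009. x_3 = 17009^2 mod 19777 = 8125. x_4 = 8125^2 mod 19777 = 19776. x_4 ≡ −1, so 11315 is not a witness.
Base 13655: x_0 = 13655^309 mod 19777 = 11769. x_0 is neither 1 nor 19776, so continue squaring. x_1 = 11769^2 mod 19777 = 11030. x_2 = 11030^2 mod 19777 = 12573. x_3 = 12573^2 mod 19777 = 2768. x_4 = 2768^2 mod 19777 = 8125. x_5 = 8125^2 mod 19777 = 19776. x_5 ≡ −1, so 13655 is not a witness.
No listed base is a witness for 19777.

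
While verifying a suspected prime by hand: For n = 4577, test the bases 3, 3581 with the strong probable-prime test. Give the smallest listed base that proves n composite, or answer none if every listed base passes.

3

n − 1 = 4576 = 2^5 · 143, so s = 5 and d = 143.
Base 3: x_0 = 3^143 mod 4577 = 2807. x_0 is neither 1 nor 4576, so continue squaring. x_1 = 2807^2 mod 4577 = 2232. x_2 = 2232^2 mod 4577 = 2048. x_3 = 2048^2 mod 4577 = 1772. x_4 = 1772^2 mod 4577 = 162. Reached i = s−1 = 4 without hitting −1: 3 is a Miller–Rabin witness and 4577 is composite.
Base 3581: x_0 = 3581^143 mod 4577 = 3382. x_0 is neither 1 nor 4576, so continue squaring. x_1 = 3382^2 mod 4577 = 1. x_1 = 1 but x_0 ≠ ±1, a nontrivial square root of 1 — 3581 is a witness and 4577 is composite.
The smallest witness among the given bases is 3.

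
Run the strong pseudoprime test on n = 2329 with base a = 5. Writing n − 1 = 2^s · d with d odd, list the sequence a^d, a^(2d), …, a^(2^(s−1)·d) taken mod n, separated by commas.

482, 1753, 1058

n − 1 = 2328 = 2^3 · 291, so s = 3 and d = 291.
x_0 = 5^291 mod 2329 = 482.
x_1 = 482^2 mod 2329 = 1753.
x_2 = 1753^2 mod 2329 = 1058.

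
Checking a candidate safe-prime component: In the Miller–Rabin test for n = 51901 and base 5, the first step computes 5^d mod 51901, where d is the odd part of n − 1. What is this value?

n − 1 = 51900 = 2^2 · 12975, so s = 2 and d = 12975.
5^12975 mod 51901 = 7385.

7385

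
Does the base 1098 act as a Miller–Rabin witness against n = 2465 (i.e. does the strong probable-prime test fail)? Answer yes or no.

yes

n − 1 = 2464 = 2^5 · 77, so s = 5 and d = 77.
x_0 = 1098^77 mod 2465 = 2408.
x_0 is neither 1 nor 2464, so continue squaring.
x_1 = 2408^2 mod 2465 = 784.
x_2 = 784^2 mod 2465 = 871.
x_3 = 871^2 mod 2465 = 1886.
x_4 = 1886^2 mod 2465 = 1.
x_4 = 1 but x_3 ≠ ±1, a nontrivial square root of 1 — 1098 is a witness and 2465 is composite.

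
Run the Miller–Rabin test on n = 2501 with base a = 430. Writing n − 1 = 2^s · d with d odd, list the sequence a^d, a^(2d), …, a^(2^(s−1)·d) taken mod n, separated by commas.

n − 1 = 2500 = 2^2 · 625, so s = 2 and d = 625.
x_0 = 430^625 mod 2501 = 975.
x_1 = 975^2 mod 2501 = 245.

975, 245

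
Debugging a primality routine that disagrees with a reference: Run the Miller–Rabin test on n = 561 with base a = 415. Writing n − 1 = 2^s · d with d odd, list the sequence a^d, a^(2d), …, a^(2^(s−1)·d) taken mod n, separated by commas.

241, 298, 166, 67

n − 1 = 560 = 2^4 · 35, so s = 4 and d = 35.
x_0 = 415^35 mod 561 = 241.
x_1 = 241^2 mod 561 = 298.
x_2 = 298^2 mod 561 = 166.
x_3 = 166^2 mod 561 = 67.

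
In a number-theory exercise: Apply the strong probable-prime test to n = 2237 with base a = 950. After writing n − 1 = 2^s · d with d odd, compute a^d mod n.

2236

n − 1 = 2236 = 2^2 · 559, so s = 2 and d = 559.
Repeated squaring mod 2237: 950^1 ≡ 950, 950^2 ≡ 989, 950^4 ≡ 552, 950^8 ≡ 472, 950^16 ≡ 1321, 950^32 ≡ 181, 950^64 ≡ 1443, 950^128 ≡ 1839, 950^256 ≡ 1814, 950^512 ≡ 2206.
559 = 512 + 32 + 8 + 4 + 2 + 1, so 950^559 ≡ 2206·181·472·552·989·950 ≡ 2236 (mod 2237).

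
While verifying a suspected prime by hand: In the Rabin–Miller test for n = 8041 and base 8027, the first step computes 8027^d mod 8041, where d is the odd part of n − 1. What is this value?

n − 1 = 8040 = 2^3 · 1005, so s = 3 and d = 1005.
8027^1005 mod 8041 = 3123.

3123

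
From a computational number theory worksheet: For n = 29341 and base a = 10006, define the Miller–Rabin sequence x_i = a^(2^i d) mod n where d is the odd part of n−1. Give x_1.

4330

n − 1 = 29340 = 2^2 · 7335, so s = 2 and d = 7335.
Repeated squaring mod 29341: 10006^1 ≡ 10006, 10006^2 ≡ 8544, 10006^4 ≡ 28869, 10006^8 ≡ 17397, 10006^16 ≡ 3194, 10006^32 ≡ 20309, 10006^64 ≡ 9044, 10006^128 ≡ 20569, 10006^256 ≡ 15882, 10006^512 ≡ 22688, 10006^1024 ≡ 16181, 10006^2048 ≡ 15018, 10006^4096 ≡ 25398.
7335 = 4096 + 2048 + 1024 + 128 + 32 + 4 + 2 + 1, so 10006^7335 ≡ 25398·15018·16181·20569·20309·28869·8544·10006 ≡ 7697 (mod 29341).
x_0 = 7697.
x_1 = 7697^2 mod 29341 = 4330.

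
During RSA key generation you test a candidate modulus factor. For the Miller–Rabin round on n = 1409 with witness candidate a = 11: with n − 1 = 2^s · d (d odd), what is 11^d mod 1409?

185

n − 1 = 1408 = 2^7 · 11, so s = 7 and d = 11.
Repeated squaring mod 1409: 11^1 ≡ 11, 11^2 ≡ 121, 11^4 ≡ 551, 11^8 ≡ 666.
11 = 8 + 2 + 1, so 11^11 ≡ 666·121·11 ≡ 185 (mod 1409).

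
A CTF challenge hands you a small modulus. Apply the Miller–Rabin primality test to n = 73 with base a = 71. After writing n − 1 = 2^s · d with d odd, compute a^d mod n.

n − 1 = 72 = 2^3 · 9, so s = 3 and d = 9.
Repeated squaring mod 73: 71^1 ≡ 71, 71^2 ≡ 4, 71^4 ≡ 16, 71^8 ≡ 37.
9 = 8 + 1, so 71^9 ≡ 37·71 ≡ 72 (mod 73).

72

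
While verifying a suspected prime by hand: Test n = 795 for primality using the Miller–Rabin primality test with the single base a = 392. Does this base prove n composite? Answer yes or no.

yes

n − 1 = 794 = 2^1 · 397, so s = 1 and d = 397.
Repeated squaring mod 795: 392^1 ≡ 392, 392^2 ≡ 229, 392^4 ≡ 766, 392^8 ≡ 46, 392^16 ≡ 526, 392^32 ≡ 16, 392^64 ≡ 256, 392^128 ≡ 346, 392^256 ≡ 466.
397 = 256 + 128 + 8 + 4 + 1, so 392^397 ≡ 466·346·46·766·392 ≡ 707 (mod 795).
x_0 = 392^397 mod 795 = 707.
x_0 ∉ {1, 794} and s = 1, so 392 is a Miller–Rabin witness and 795 is composite.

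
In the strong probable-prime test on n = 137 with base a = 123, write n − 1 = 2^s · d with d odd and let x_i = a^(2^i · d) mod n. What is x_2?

n − 1 = 136 = 2^3 · 17, so s = 3 and d = 17.
By repeated squaring, 123^17 ≡ 1 (mod 137).
x_0 = 1.
x_1 = 1^2 mod 137 = 1.
x_2 = 1^2 mod 137 = 1.

1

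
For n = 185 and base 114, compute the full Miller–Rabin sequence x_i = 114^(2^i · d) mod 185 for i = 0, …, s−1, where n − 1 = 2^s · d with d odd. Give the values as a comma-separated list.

n − 1 = 184 = 2^3 · 23, so s = 3 and d = 23.
x_0 = 114^23 mod 185 = 169.
x_1 = 169^2 mod 185 = 71.
x_2 = 71^2 mod 185 = 46.

169, 71, 46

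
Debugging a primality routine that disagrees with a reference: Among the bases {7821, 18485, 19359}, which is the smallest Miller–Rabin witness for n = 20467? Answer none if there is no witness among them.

18485

n − 1 = 20466 = 2^1 · 10233, so s = 1 and d = 10233.
Base 7821: x_0 = 7821^10233 mod 20467 = 1. x_0 = 1, so 7821 is not a witness.
Base 18485: x_0 = 18485^10233 mod 20467 = 11206. x_0 ∉ {1, 20466} and s = 1, so 18485 is a Miller–Rabin witness and 20467 is composite.
Base 19359: x_0 = 19359^10233 mod 20467 = 6842. x_0 ∉ {1, 20466} and s = 1, so 19359 is a Miller–Rabin witness and 20467 is composite.
The smallest witness among the given bases is 18485.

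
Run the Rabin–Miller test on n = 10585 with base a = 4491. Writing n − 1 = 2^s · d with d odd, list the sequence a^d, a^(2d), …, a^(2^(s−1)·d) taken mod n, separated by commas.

6816, 291, 1

n − 1 = 10584 = 2^3 · 1323, so s = 3 and d = 1323.
x_0 = 4491^1323 mod 10585 = 6816.
x_1 = 6816^2 mod 10585 = 291.
x_2 = 291^2 mod 10585 = 1.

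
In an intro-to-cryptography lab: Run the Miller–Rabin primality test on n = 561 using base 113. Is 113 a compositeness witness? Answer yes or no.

yes

n − 1 = 560 = 2^4 · 35, so s = 4 and d = 35.
x_0 = 113^35 mod 561 = 56.
x_0 is neither 1 nor 560, so continue squaring.
x_1 = 56^2 mod 561 = 331.
x_2 = 331^2 mod 561 = 166.
x_3 = 166^2 mod 561 = 67.
Reached i = s−1 = 3 without hitting −1: 113 is a Miller–Rabin witness and 561 is composite.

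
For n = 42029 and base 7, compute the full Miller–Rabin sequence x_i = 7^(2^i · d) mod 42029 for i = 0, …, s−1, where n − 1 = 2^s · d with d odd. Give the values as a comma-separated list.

n − 1 = 42028 = 2^2 · 10507, so s = 2 and d = 10507.
x_0 = 7^10507 mod 42029 = 26578.
x_1 = 26578^2 mod 42029 = 8681.

26578, 8681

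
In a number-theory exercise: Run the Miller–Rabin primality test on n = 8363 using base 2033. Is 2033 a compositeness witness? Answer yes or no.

no

n − 1 = 8362 = 2^1 · 4181, so s = 1 and d = 4181.
Repeated squaring mod 8363: 2033^1 ≡ 2033, 2033^2 ≡ 1767, 2033^4 ≡ 2890, 2033^8 ≡ 5826, 2033^16 ≡ 5222, 2033^32 ≡ 5904, 2033^64 ≡ 232, 2033^128 ≡ 3646, 2033^256 ≡ 4509, 2033^512 ≡ 628, 2033^1024 ≡ 1323, 2033^2048 ≡ 2462, 2033^4096 ≡ 6632.
4181 = 4096 + 64 + 16 + 4 + 1, so 2033^4181 ≡ 6632·232·5222·2890·2033 ≡ 1 (mod 8363).
x_0 = 2033^4181 mod 8363 = 1.
x_0 = 1, so 2033 is not a witness.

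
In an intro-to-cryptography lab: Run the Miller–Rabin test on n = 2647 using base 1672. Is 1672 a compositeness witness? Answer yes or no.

no

n − 1 = 2646 = 2^1 · 1323, so s = 1 and d = 1323.
Repeated squaring mod 2647: 1672^1 ≡ 1672, 1672^2 ≡ 352, 1672^4 ≡ 2142, 1672^8 ≡ 913, 1672^16 ≡ 2411, 1672^32 ≡ 109, 1672^64 ≡ 1293, 1672^128 ≡ 1592, 1672^256 ≡ 1285, 1672^512 ≡ 2144, 1672^1024 ≡ 1544.
1323 = 1024 + 256 + 32 + 8 + 2 + 1, so 1672^1323 ≡ 1544·1285·109·913·352·1672 ≡ 2646 (mod 2647).
x_0 = 1672^1323 mod 2647 = 2646.
x_0 = 2646 ≡ −1, so 1672 is not a witness.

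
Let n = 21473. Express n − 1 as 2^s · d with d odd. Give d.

671

Halving: 21472 → 10736 → 5368 → 2684 → 1342 → 671; 671 is odd.
So 21472 = 2^5 · 671.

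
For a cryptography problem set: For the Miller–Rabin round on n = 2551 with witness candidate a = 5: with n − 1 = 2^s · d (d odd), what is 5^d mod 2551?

n − 1 = 2550 = 2^1 · 1275, so s = 1 and d = 1275.
5^1275 mod 2551 = 1.

1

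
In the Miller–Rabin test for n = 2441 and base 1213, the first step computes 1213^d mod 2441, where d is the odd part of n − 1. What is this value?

1122

n − 1 = 2440 = 2^3 · 305, so s = 3 and d = 305.
Repeated squaring mod 2441: 1213^1 ≡ 1213, 1213^2 ≡ 1887, 1213^4 ≡ 1791, 1213^8 ≡ 207, 1213^16 ≡ 1352, 1213^32 ≡ 2036, 1213^64 ≡ 478, 1213^128 ≡ 1471, 1213^256 ≡ 1115.
305 = 256 + 32 + 16 + 1, so 1213^305 ≡ 1115·2036·1352·1213 ≡ 1122 (mod 2441).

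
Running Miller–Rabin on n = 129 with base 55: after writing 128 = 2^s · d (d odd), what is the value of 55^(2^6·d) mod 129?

31

n − 1 = 128 = 2^7 · 1, so s = 7 and d = 1.
x_0 = 55^1 mod 129 = 55.
x_1 = 55^2 mod 129 = 58.
x_2 = 58^2 mod 129 = 10.
x_3 = 10^2 mod 129 = 100.
x_4 = 100^2 mod 129 = 67.
x_5 = 67^2 mod 129 = 103.
x_6 = 103^2 mod 129 = 31.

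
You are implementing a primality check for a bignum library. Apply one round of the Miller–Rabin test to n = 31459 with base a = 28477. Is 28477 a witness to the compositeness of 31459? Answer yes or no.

n − 1 = 31458 = 2^1 · 15729, so s = 1 and d = 15729.
By repeated squaring, 28477^15729 ≡ 28658 (mod 31459).
x_0 = 28477^15729 mod 31459 = 28658.
x_0 ∉ {1, 31458} and s = 1, so 28477 is a Miller–Rabin witness and 31459 is composite.

yes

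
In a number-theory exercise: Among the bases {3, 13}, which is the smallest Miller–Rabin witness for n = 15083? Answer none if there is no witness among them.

none

n − 1 = 15082 = 2^1 · 7541, so s = 1 and d = 7541.
Base 3: x_0 = 3^7541 mod 15083 = 1. x_0 = 1, so 3 is not a witness.
Base 13: x_0 = 13^7541 mod 15083 = 1. x_0 = 1, so 13 is not a witness.
No listed base is a witness for 15083.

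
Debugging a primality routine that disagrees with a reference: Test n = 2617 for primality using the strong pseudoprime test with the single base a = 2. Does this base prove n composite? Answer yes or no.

n − 1 = 2616 = 2^3 · 327, so s = 3 and d = 327.
x_0 = 2^327 mod 2617 = 1950.
x_0 is neither 1 nor 2616, so continue squaring.
x_1 = 1950^2 mod 2617 = 2616.
x_1 ≡ −1, so 2 is not a witness.

no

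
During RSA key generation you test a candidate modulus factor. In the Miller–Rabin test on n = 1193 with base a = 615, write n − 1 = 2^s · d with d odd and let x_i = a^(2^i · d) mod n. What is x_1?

1192

n − 1 = 1192 = 2^3 · 149, so s = 3 and d = 149.
x_0 = 615^149 mod 1193 = 1007.
x_1 = 1007^2 mod 1193 = 1192.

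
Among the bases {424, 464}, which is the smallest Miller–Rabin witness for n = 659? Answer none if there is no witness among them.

n − 1 = 658 = 2^1 · 329, so s = 1 and d = 329.
Base 424: x_0 = 424^329 mod 659 = 1. x_0 = 1, so 424 is not a witness.
Base 464: x_0 = 464^329 mod 659 = 658. x_0 = 658 ≡ −1, so 464 is not a witness.
No listed base is a witness for 659.

none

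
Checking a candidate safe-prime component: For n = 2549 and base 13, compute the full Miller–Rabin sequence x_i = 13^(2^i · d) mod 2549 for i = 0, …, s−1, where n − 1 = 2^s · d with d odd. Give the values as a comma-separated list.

n − 1 = 2548 = 2^2 · 637, so s = 2 and d = 637.
x_0 = 13^637 mod 2549 = 1.
x_1 = 1^2 mod 2549 = 1.

1, 1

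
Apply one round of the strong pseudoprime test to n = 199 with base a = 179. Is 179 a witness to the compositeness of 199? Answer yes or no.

n − 1 = 198 = 2^1 · 99, so s = 1 and d = 99.
Repeated squaring mod 199: 179^1 ≡ 179, 179^2 ≡ 2, 179^4 ≡ 4, 179^8 ≡ 16, 179^16 ≡ 57, 179^32 ≡ 65, 179^64 ≡ 46.
99 = 64 + 32 + 2 + 1, so 179^99 ≡ 46·65·2·179 ≡ 198 (mod 199).
x_0 = 179^99 mod 199 = 198.
x_0 = 198 ≡ −1, so 179 is not a witness.

no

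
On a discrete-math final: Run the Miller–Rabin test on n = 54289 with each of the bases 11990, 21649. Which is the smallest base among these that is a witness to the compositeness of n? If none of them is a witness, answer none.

11990

n − 1 = 54288 = 2^4 · 3393, so s = 4 and d = 3393.
Base 11990: x_0 = 11990^3393 mod 54289 = 16076. x_0 is neither 1 nor 54288, so continue squaring. x_1 = 16076^2 mod 54289 = 22136. x_2 = 22136^2 mod 54289 = 44271. x_3 = 44271^2 mod 54289 = 34252. Reached i = s−1 = 3 without hitting −1: 11990 is a Miller–Rabin witness and 54289 is composite.
Base 21649: x_0 = 21649^3393 mod 54289 = 30768. x_0 is neither 1 nor 54288, so continue squaring. x_1 = 30768^2 mod 54289 = 32531. x_2 = 32531^2 mod 54289 = 10484. x_3 = 10484^2 mod 54289 = 33320. Reached i = s−1 = 3 without hitting −1: 21649 is a Miller–Rabin witness and 54289 is composite.
The smallest witness among the given bases is 11990.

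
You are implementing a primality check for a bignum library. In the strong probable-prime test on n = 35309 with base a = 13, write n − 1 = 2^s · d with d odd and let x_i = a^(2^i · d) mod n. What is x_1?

n − 1 = 35308 = 2^2 · 8827, so s = 2 and d = 8827.
x_0 = 13^8827 mod 35309 = 32355.
x_1 = 32355^2 mod 35309 = 4793.

4793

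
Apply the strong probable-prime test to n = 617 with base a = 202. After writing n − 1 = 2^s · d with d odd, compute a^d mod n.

139

n − 1 = 616 = 2^3 · 77, so s = 3 and d = 77.
Repeated squaring mod 617: 202^1 ≡ 202, 202^2 ≡ 82, 202^4 ≡ 554, 202^8 ≡ 267, 202^16 ≡ 334, 202^32 ≡ 496, 202^64 ≡ 450.
77 = 64 + 8 + 4 + 1, so 202^77 ≡ 450·267·554·202 ≡ 139 (mod 617).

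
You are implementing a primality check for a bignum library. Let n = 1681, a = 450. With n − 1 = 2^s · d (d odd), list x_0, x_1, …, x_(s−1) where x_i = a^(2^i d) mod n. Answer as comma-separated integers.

n − 1 = 1680 = 2^4 · 105, so s = 4 and d = 105.
x_0 = 450^105 mod 1681 = 286.
x_1 = 286^2 mod 1681 = 1108.
x_2 = 1108^2 mod 1681 = 534.
x_3 = 534^2 mod 1681 = 1067.

286, 1108, 534, 1067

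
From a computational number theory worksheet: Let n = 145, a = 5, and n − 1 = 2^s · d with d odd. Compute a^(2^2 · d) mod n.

140

n − 1 = 144 = 2^4 · 9, so s = 4 and d = 9.
By repeated squaring, 5^9 ≡ 120 (mod 145).
x_0 = 120.
x_1 = 120^2 mod 145 = 45.
x_2 = 45^2 mod 145 = 140.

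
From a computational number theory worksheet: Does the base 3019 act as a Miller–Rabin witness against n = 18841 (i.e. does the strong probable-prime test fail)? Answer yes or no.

n − 1 = 18840 = 2^3 · 2355, so s = 3 and d = 2355.
By repeated squaring, 3019^2355 ≡ 6401 (mod 18841).
x_0 = 3019^2355 mod 18841 = 6401.
x_0 is neither 1 nor 18840, so continue squaring.
x_1 = 6401^2 mod 18841 = 12467.
x_2 = 12467^2 mod 18841 = 6680.
Reached i = s−1 = 2 without hitting −1: 3019 is a Miller–Rabin witness and 18841 is composite.

yes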